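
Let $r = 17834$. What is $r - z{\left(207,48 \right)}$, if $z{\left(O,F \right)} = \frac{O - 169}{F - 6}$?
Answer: $\frac{374495}{21} \approx 17833.0$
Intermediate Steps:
$z{\left(O,F \right)} = \frac{-169 + O}{-6 + F}$
$r - z{\left(207,48 \right)} = 17834 - \frac{-169 + 207}{-6 + 48} = 17834 - \frac{1}{42} \cdot 38 = 17834 - \frac{19}{21} = \frac{374495}{21}$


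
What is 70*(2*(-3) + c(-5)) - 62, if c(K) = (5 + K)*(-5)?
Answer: -482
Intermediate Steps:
c(K) = -25 - 5*K
70*(2*(-3) + c(-5)) - 62 = 70*(2*(-3) + (-25 - 5*(-5))) - 62 = 70*(-6 + (-25 + 25)) - 62 = 70*(-6 + 0) - 62 = 70*(-6) - 62 = -420 - 62 = -482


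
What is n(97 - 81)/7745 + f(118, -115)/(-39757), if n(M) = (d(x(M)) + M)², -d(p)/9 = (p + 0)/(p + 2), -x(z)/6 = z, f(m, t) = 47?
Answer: 653401533/136038156937 ≈ 0.0048031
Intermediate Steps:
x(z) = -6*z
d(p) = -9*p/(2 + p) (d(p) = -9*(p + 0)/(p + 2) = -9*p/(2 + p))
n(M) = (M + 54*M/(2 - 6*M))² (n(M) = (-9*(-6*M)/(2 - 6*M) + M)² = (54*M/(2 - 6*M) + M)² = (M + 54*M/(2 - 6*M))²)
n(97 - 81)/7745 + f(118, -115)/(-39757) = ((97 - 81)²*(28 - 3*(97 - 81))²/(-1 + 3*(97 - 81))²)/7745 + 47/(-39757) = (16²*(28 - 3*16)²/(-1 + 3*16)²)*(1/7745) + 47*(-1/39757) = (256*(28 - 48)²/(-1 + 48)²)*(1/7745) - 47/39757 = (256*(-20)²/47²)*(1/7745) - 47/39757 = (256*(1/2209)*400)*(1/7745) - 47/39757 = (102400/2209)*(1/7745) - 47/39757 = 20480/3421741 - 47/39757 = 653401533/136038156937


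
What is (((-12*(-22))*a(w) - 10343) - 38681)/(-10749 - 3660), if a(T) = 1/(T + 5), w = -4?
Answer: 48760/14409 ≈ 3.3840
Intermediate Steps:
a(T) = 1/(5 + T)
(((-12*(-22))*a(w) - 10343) - 38681)/(-10749 - 3660) = (((-12*(-22))/(5 - 4) - 10343) - 38681)/(-10749 - 3660) = ((264/1 - 10343) - 38681)/(-14409) = ((264*1 - 10343) - 38681)*(-1/14409) = ((264 - 10343) - 38681)*(-1/14409) = (-10079 - 38681)*(-1/14409) = -48760*(-1/14409) = 48760/14409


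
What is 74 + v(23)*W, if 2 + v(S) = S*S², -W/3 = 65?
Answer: -2372101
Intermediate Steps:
W = -195 (W = -3*65 = -195)
v(S) = -2 + S³ (v(S) = -2 + S*S² = -2 + S³)
74 + v(23)*W = 74 + (-2 + 23³)*(-195) = 74 + (-2 + 12167)*(-195) = 74 + 12165*(-195) = 74 - 2372175 = -2372101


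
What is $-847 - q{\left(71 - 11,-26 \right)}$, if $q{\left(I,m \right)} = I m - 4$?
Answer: $717$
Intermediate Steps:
$q{\left(I,m \right)} = -4 + I m$
$-847 - q{\left(71 - 11,-26 \right)} = -847 - \left(-4 + \left(71 - 11\right) \left(-26\right)\right) = -847 - \left(-4 + 60 \left(-26\right)\right) = -847 - \left(-4 - 1560\right) = -847 - -1564 = -847 + 1564 = 717$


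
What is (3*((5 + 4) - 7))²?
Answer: 36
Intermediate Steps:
(3*((5 + 4) - 7))² = (3*(9 - 7))² = (3*2)² = 6² = 36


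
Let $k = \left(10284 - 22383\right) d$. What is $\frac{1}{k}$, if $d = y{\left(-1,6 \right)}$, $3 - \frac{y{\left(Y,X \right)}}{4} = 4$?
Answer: $\frac{1}{48396} \approx 2.0663 \cdot 10^{-5}$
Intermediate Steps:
$y{\left(Y,X \right)} = -4$ ($y{\left(Y,X \right)} = 12 - 16 = -4$)
$d = -4$
$k = 48396$ ($k = \left(10284 - 22383\right) \left(-4\right) = \left(-12099\right) \left(-4\right) = 48396$)
$\frac{1}{k} = \frac{1}{48396}$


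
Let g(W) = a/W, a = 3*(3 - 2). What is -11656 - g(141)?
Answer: -547833/47 ≈ -11656.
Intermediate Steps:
a = 3 (a = 3*1 = 3)
g(W) = 3/W
-11656 - g(141) = -11656 - 3/141 = -11656 - 1*1/47 = -11656 - 1/47 = -547833/47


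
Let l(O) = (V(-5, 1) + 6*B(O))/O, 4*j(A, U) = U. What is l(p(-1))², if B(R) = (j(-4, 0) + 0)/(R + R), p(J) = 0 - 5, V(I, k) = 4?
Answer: 16/25 ≈ 0.64000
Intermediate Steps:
j(A, U) = U/4
p(J) = -5
B(R) = 0 (B(R) = ((¼)*0 + 0)/(R + R) = (0 + 0)/((2*R)) = 0*(1/(2*R)) = 0)
l(O) = 4/O (l(O) = (4 + 6*0)/O = (4 + 0)/O = 4/O)
l(p(-1))² = (4/(-5))² = (4*(-⅕))² = (-⅘)² = 16/25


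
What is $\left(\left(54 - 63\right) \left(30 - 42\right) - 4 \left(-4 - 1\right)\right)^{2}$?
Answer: $16384$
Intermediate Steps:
$\left(\left(54 - 63\right) \left(30 - 42\right) - 4 \left(-4 - 1\right)\right)^{2} = \left(\left(-9\right) \left(-12\right) - -20\right)^{2} = \left(108 + 20\right)^{2} = 128^{2} = 16384$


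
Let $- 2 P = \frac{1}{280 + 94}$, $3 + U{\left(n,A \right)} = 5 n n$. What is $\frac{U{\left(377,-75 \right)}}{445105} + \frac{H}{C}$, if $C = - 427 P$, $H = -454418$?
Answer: $- \frac{151292962025586}{190059835} \approx -7.9603 \cdot 10^{5}$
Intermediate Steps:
$U{\left(n,A \right)} = -3 + 5 n^{2}$ ($U{\left(n,A \right)} = -3 + 5 n n = -3 + 5 n^{2}$)
$P = - \frac{1}{748}$ ($P = - \frac{1}{2 \left(280 + 94\right)} = - \frac{1}{2 \cdot 374} = \left(- \frac{1}{2}\right) \frac{1}{374} = - \frac{1}{748} \approx -0.0013369$)
$C = \frac{427}{748}$ ($C = \left(-427\right) \left(- \frac{1}{748}\right) = \frac{427}{748} \approx 0.57086$)
$\frac{U{\left(377,-75 \right)}}{445105} + \frac{H}{C} = \frac{-3 + 5 \cdot 377^{2}}{445105} - \frac{454418}{\frac{427}{748}} = \left(-3 + 5 \cdot 142129\right) \frac{1}{445105} - \frac{339904664}{427} = \left(-3 + 710645\right) \frac{1}{445105} - \frac{339904664}{427} = 710642 \cdot \frac{1}{445105} - \frac{339904664}{427} = \frac{710642}{445105} - \frac{339904664}{427} = - \frac{151292962025586}{190059835}$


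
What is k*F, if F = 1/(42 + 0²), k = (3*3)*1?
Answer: 3/14 ≈ 0.21429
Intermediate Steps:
k = 9 (k = 9*1 = 9)
F = 1/42 (F = 1/(42 + 0) = 1/42 ≈ 0.023810)
k*F = 9*(1/42) = 3/14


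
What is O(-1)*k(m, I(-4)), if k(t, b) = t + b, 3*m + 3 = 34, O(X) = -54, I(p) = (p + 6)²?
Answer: -774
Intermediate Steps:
I(p) = (6 + p)²
m = 31/3 (m = -1 + (⅓)*34 = -1 + 34/3 = 31/3 ≈ 10.333)
k(t, b) = b + t
O(-1)*k(m, I(-4)) = -54*((6 - 4)² + 31/3) = -54*(2² + 31/3) = -54*(4 + 31/3) = -54*43/3 = -774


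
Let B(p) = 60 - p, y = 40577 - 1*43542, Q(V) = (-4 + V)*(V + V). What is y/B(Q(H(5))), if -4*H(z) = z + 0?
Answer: -4744/75 ≈ -63.253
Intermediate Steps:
H(z) = -z/4 (H(z) = -(z + 0)/4 = -z/4)
Q(V) = 2*V*(-4 + V) (Q(V) = (-4 + V)*(2*V) = 2*V*(-4 + V))
y = -2965 (y = 40577 - 43542 = -2965)
y/B(Q(H(5))) = -2965/(60 - 2*(-1/4*5)*(-4 - 1/4*5)) = -2965/(60 - 2*(-5)*(-4 - 5/4)/4) = -2965/(60 - 2*(-5)*(-21)/(4*4)) = -2965/(60 - 1*105/8) = -2965/(60 - 105/8) = -2965/375/8 = -2965*8/375 = -4744/75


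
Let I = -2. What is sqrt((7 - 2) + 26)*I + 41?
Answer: 41 - 2*sqrt(31) ≈ 29.864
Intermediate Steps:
sqrt((7 - 2) + 26)*I + 41 = sqrt((7 - 2) + 26)*(-2) + 41 = sqrt(5 + 26)*(-2) + 41 = sqrt(31)*(-2) + 41 = -2*sqrt(31) + 41 = 41 - 2*sqrt(31)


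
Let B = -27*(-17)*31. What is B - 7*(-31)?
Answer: 14446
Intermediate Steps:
B = 14229 (B = 459*31 = 14229)
B - 7*(-31) = 14229 - 7*(-31) = 14229 - 1*(-217) = 14229 + 217 = 14446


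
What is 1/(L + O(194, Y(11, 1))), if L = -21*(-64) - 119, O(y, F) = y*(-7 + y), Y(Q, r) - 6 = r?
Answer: 1/37503 ≈ 2.6665e-5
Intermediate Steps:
Y(Q, r) = 6 + r
L = 1225 (L = 1344 - 119 = 1225)
1/(L + O(194, Y(11, 1))) = 1/(1225 + 194*(-7 + 194)) = 1/(1225 + 194*187) = 1/(1225 + 36278) = 1/37503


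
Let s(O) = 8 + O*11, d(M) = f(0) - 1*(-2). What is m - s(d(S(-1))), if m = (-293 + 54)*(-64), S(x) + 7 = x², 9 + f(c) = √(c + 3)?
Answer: 15365 - 11*√3 ≈ 15346.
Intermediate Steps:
f(c) = -9 + √(3 + c) (f(c) = -9 + √(c + 3) = -9 + √(3 + c))
S(x) = -7 + x²
d(M) = -7 + √3 (d(M) = (-9 + √(3 + 0)) - 1*(-2) = (-9 + √3) + 2 = -7 + √3)
s(O) = 8 + 11*O
m = 15296 (m = -239*(-64) = 15296)
m - s(d(S(-1))) = 15296 - (8 + 11*(-7 + √3)) = 15296 - (8 + (-77 + 11*√3)) = 15296 - (-69 + 11*√3) = 15296 + (69 - 11*√3) = 15365 - 11*√3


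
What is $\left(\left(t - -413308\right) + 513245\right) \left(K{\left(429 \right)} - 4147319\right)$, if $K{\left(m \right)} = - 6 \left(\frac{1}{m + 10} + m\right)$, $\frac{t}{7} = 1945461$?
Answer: $- \frac{26497724318317740}{439} \approx -6.0359 \cdot 10^{13}$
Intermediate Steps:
$t = 13618227$ ($t = 7 \cdot 1945461 = 13618227$)
$K{\left(m \right)} = - 6 m - \frac{6}{10 + m}$ ($K{\left(m \right)} = - 6 \left(\frac{1}{10 + m} + m\right) = - 6 \left(m + \frac{1}{10 + m}\right) = - 6 m - \frac{6}{10 + m}$)
$\left(\left(t - -413308\right) + 513245\right) \left(K{\left(429 \right)} - 4147319\right) = \left(\left(13618227 - -413308\right) + 513245\right) \left(\frac{6 \left(-1 - 429^{2} - 4290\right)}{10 + 429} - 4147319\right) = \left(\left(13618227 + 413308\right) + 513245\right) \left(\frac{6 \left(-1 - 184041 - 4290\right)}{439} - 4147319\right) = \left(14031535 + 513245\right) \left(6 \cdot \frac{1}{439} \left(-1 - 184041 - 4290\right) - 4147319\right) = 14544780 \left(6 \cdot \frac{1}{439} \left(-188332\right) - 4147319\right) = 14544780 \left(- \frac{1129992}{439} - 4147319\right) = 14544780 \left(- \frac{1821803033}{439}\right) = - \frac{26497724318317740}{439}$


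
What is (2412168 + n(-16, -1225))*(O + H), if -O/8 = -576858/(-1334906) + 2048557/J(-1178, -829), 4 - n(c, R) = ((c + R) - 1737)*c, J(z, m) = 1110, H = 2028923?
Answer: 1764210181281128744524/370436415 ≈ 4.7625e+12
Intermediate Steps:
n(c, R) = 4 - c*(-1737 + R + c) (n(c, R) = 4 - ((c + R) - 1737)*c = 4 - ((R + c) - 1737)*c = 4 - (-1737 + R + c)*c = 4 - c*(-1737 + R + c))
O = -5470542686044/370436415 (O = -8*(-576858/(-1334906) + 2048557/1110) = -8*(-576858*(-1/1334906) + 2048557*(1/1110)) = -8*(288429/667453 + 2048557/1110) = -8*1367635671511/740872830 = -5470542686044/370436415 ≈ -14768.)
(2412168 + n(-16, -1225))*(O + H) = (2412168 + (4 - 1*(-16)² + 1737*(-16) - 1*(-1225)*(-16)))*(-5470542686044/370436415 + 2028923) = (2412168 + (4 - 1*256 - 27792 - 19600))*(746116419745001/370436415) = (2412168 + (4 - 256 - 27792 - 19600))*(746116419745001/370436415) = (2412168 - 47644)*(746116419745001/370436415) = 2364524*(746116419745001/370436415) = 1764210181281128744524/370436415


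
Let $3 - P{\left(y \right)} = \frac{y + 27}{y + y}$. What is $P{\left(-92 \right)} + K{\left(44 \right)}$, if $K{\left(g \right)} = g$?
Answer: $\frac{8583}{184} \approx 46.647$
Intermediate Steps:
$P{\left(y \right)} = 3 - \frac{27 + y}{2 y}$ ($P{\left(y \right)} = 3 - \frac{y + 27}{y + y} = 3 - \frac{27 + y}{2 y}$)
$P{\left(-92 \right)} + K{\left(44 \right)} = \frac{-27 + 5 \left(-92\right)}{2 \left(-92\right)} + 44 = \frac{1}{2} \left(- \frac{1}{92}\right) \left(-27 - 460\right) + 44 = \frac{1}{2} \left(- \frac{1}{92}\right) \left(-487\right) + 44 = \frac{487}{184} + 44 = \frac{8583}{184}$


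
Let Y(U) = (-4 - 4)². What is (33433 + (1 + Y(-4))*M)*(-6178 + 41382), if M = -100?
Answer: 948149332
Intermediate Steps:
Y(U) = 64 (Y(U) = (-8)² = 64)
(33433 + (1 + Y(-4))*M)*(-6178 + 41382) = (33433 + (1 + 64)*(-100))*(-6178 + 41382) = (33433 + 65*(-100))*35204 = (33433 - 6500)*35204 = 26933*35204 = 948149332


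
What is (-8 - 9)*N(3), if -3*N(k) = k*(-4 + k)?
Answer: -17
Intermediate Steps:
N(k) = -k*(-4 + k)/3
(-8 - 9)*N(3) = (-8 - 9)*((1/3)*3*(4 - 1*3)) = -17*3*(4 - 3)/3 = -17*3/3 = -17*1 = -17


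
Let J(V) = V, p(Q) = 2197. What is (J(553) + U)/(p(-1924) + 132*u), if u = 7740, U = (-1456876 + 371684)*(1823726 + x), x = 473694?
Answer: -2493141804087/1023877 ≈ -2.4350e+6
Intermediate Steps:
U = -2493141804640 (U = (-1456876 + 371684)*(1823726 + 473694) = -1085192*2297420 = -2493141804640)
(J(553) + U)/(p(-1924) + 132*u) = (553 - 2493141804640)/(2197 + 132*7740) = -2493141804087/(2197 + 1021680) = -2493141804087/1023877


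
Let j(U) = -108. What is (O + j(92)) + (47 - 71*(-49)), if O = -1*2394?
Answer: 1024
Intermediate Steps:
O = -2394
(O + j(92)) + (47 - 71*(-49)) = (-2394 - 108) + (47 - 71*(-49)) = -2502 + (47 + 3479) = -2502 + 3526 = 1024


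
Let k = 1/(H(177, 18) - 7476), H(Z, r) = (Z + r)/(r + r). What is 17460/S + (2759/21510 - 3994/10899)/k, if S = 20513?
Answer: 11415112361284721/6412021643160 ≈ 1780.3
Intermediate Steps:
H(Z, r) = (Z + r)/(2*r) (H(Z, r) = (Z + r)/((2*r)) = (Z + r)*(1/(2*r)) = (Z + r)/(2*r))
k = -12/89647 (k = 1/((1/2)*(177 + 18)/18 - 7476) = 1/((1/2)*(1/18)*195 - 7476) = 1/(65/12 - 7476) = 1/(-89647/12) = -12/89647 ≈ -0.00013386)
17460/S + (2759/21510 - 3994/10899)/k = 17460/20513 + (2759/21510 - 3994/10899)/(-12/89647) = 17460*(1/20513) + (2759*(1/21510) - 3994*1/10899)*(-89647/12) = 17460/20513 + (2759/21510 - 3994/10899)*(-89647/12) = 17460/20513 - 6204511/26048610*(-89647/12) = 17460/20513 + 556215797617/312583320 = 11415112361284721/6412021643160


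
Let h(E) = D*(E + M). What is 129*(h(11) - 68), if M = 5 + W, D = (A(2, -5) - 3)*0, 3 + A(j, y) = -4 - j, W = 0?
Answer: -8772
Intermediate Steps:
A(j, y) = -7 - j (A(j, y) = -3 + (-4 - j) = -7 - j)
D = 0 (D = ((-7 - 1*2) - 3)*0 = ((-7 - 2) - 3)*0 = (-9 - 3)*0 = -12*0 = 0)
M = 5 (M = 5 + 0 = 5)
h(E) = 0 (h(E) = 0*(E + 5) = 0*(5 + E) = 0)
129*(h(11) - 68) = 129*(0 - 68) = 129*(-68) = -8772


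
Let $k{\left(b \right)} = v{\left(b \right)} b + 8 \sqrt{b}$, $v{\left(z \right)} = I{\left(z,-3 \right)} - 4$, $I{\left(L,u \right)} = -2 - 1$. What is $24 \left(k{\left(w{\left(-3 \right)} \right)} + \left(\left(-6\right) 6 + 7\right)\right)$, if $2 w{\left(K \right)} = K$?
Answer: $-444 + 96 i \sqrt{6} \approx -444.0 + 235.15 i$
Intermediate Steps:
$w{\left(K \right)} = \frac{K}{2}$
$I{\left(L,u \right)} = -3$
$v{\left(z \right)} = -7$ ($v{\left(z \right)} = -3 - 4 = -7$)
$k{\left(b \right)} = - 7 b + 8 \sqrt{b}$
$24 \left(k{\left(w{\left(-3 \right)} \right)} + \left(\left(-6\right) 6 + 7\right)\right) = 24 \left(\left(- 7 \cdot \frac{1}{2} \left(-3\right) + 8 \sqrt{\frac{1}{2} \left(-3\right)}\right) + \left(\left(-6\right) 6 + 7\right)\right) = 24 \left(\left(\left(-7\right) \left(- \frac{3}{2}\right) + 8 \sqrt{- \frac{3}{2}}\right) + \left(-36 + 7\right)\right) = 24 \left(\left(\frac{21}{2} + 8 \frac{i \sqrt{6}}{2}\right) - 29\right) = 24 \left(\left(\frac{21}{2} + 4 i \sqrt{6}\right) - 29\right) = 24 \left(- \frac{37}{2} + 4 i \sqrt{6}\right) = -444 + 96 i \sqrt{6}$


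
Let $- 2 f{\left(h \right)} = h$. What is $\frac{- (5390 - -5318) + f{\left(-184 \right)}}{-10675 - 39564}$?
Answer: $\frac{10616}{50239} \approx 0.21131$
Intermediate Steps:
$f{\left(h \right)} = - \frac{h}{2}$
$\frac{- (5390 - -5318) + f{\left(-184 \right)}}{-10675 - 39564} = \frac{- (5390 - -5318) - -92}{-10675 - 39564} = \frac{- (5390 + 5318) + 92}{-50239} = \left(\left(-1\right) 10708 + 92\right) \left(- \frac{1}{50239}\right) = \left(-10708 + 92\right) \left(- \frac{1}{50239}\right) = \left(-10616\right) \left(- \frac{1}{50239}\right) = \frac{10616}{50239}$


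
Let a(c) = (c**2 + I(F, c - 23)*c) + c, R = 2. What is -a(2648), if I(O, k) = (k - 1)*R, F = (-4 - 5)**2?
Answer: -20911256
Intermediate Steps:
F = 81 (F = (-9)**2 = 81)
I(O, k) = -2 + 2*k (I(O, k) = (k - 1)*2 = (-1 + k)*2 = -2 + 2*k)
a(c) = c + c**2 + c*(-48 + 2*c) (a(c) = (c**2 + (-2 + 2*(c - 23))*c) + c = (c**2 + (-2 + 2*(-23 + c))*c) + c = (c**2 + (-2 + (-46 + 2*c))*c) + c = (c**2 + (-48 + 2*c)*c) + c = (c**2 + c*(-48 + 2*c)) + c = c + c**2 + c*(-48 + 2*c))
-a(2648) = -2648*(-47 + 3*2648) = -2648*(-47 + 7944) = -2648*7897 = -1*20911256 = -20911256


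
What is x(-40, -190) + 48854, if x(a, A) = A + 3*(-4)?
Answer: 48652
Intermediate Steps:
x(a, A) = -12 + A (x(a, A) = A - 12 = -12 + A)
x(-40, -190) + 48854 = (-12 - 190) + 48854 = -202 + 48854 = 48652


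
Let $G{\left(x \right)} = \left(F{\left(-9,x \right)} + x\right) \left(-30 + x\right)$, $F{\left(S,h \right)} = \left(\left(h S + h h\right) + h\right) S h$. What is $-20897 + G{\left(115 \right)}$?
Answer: $-1082543497$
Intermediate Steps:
$F{\left(S,h \right)} = S h \left(h + h^{2} + S h\right)$ ($F{\left(S,h \right)} = \left(\left(S h + h^{2}\right) + h\right) S h = \left(\left(h^{2} + S h\right) + h\right) S h = \left(h + h^{2} + S h\right) S h = S h \left(h + h^{2} + S h\right)$)
$G{\left(x \right)} = \left(-30 + x\right) \left(x - 9 x^{2} \left(-8 + x\right)\right)$ ($G{\left(x \right)} = \left(- 9 x^{2} \left(1 - 9 + x\right) + x\right) \left(-30 + x\right) = \left(- 9 x^{2} \left(-8 + x\right) + x\right) \left(-30 + x\right) = \left(x - 9 x^{2} \left(-8 + x\right)\right) \left(-30 + x\right) = \left(-30 + x\right) \left(x - 9 x^{2} \left(-8 + x\right)\right)$)
$-20897 + G{\left(115 \right)} = -20897 + 115 \left(-30 - 248285 - 9 \cdot 115^{3} + 342 \cdot 115^{2}\right) = -20897 + 115 \left(-30 - 248285 - 13687875 + 342 \cdot 13225\right) = -20897 + 115 \left(-30 - 248285 - 13687875 + 4522950\right) = -20897 + 115 \left(-9413240\right) = -20897 - 1082522600 = -1082543497$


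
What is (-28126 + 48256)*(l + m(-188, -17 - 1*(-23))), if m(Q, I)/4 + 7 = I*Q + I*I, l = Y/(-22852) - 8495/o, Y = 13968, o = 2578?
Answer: -652235385574575/7364057 ≈ -8.8570e+7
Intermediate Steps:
l = -57534311/14728114 (l = 13968/(-22852) - 8495/2578 = 13968*(-1/22852) - 8495*1/2578 = -3492/5713 - 8495/2578 = -57534311/14728114 ≈ -3.9064)
m(Q, I) = -28 + 4*I**2 + 4*I*Q (m(Q, I) = -28 + 4*(I*Q + I*I) = -28 + 4*(I*Q + I**2) = -28 + 4*(I**2 + I*Q) = -28 + (4*I**2 + 4*I*Q) = -28 + 4*I**2 + 4*I*Q)
(-28126 + 48256)*(l + m(-188, -17 - 1*(-23))) = (-28126 + 48256)*(-57534311/14728114 + (-28 + 4*(-17 - 1*(-23))**2 + 4*(-17 - 1*(-23))*(-188))) = 20130*(-57534311/14728114 + (-28 + 4*(-17 + 23)**2 + 4*(-17 + 23)*(-188))) = 20130*(-57534311/14728114 + (-28 + 4*6**2 + 4*6*(-188))) = 20130*(-57534311/14728114 + (-28 + 4*36 - 4512)) = 20130*(-57534311/14728114 + (-28 + 144 - 4512)) = 20130*(-57534311/14728114 - 4396) = 20130*(-64802323455/14728114) = -652235385574575/7364057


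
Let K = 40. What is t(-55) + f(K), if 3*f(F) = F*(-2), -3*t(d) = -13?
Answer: -67/3 ≈ -22.333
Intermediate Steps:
t(d) = 13/3 (t(d) = -1/3*(-13) = 13/3)
f(F) = -2*F/3 (f(F) = (F*(-2))/3 = (-2*F)/3 = -2*F/3)
t(-55) + f(K) = 13/3 - 2/3*40 = 13/3 - 80/3 = -67/3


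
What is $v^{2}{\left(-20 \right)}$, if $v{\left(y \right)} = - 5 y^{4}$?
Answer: $640000000000$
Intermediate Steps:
$v^{2}{\left(-20 \right)} = \left(- 5 \left(-20\right)^{4}\right)^{2} = \left(\left(-5\right) 160000\right)^{2} = \left(-800000\right)^{2} = 640000000000$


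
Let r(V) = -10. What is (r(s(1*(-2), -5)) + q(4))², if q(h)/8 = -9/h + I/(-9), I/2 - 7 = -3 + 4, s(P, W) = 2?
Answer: 144400/81 ≈ 1782.7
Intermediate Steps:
I = 16 (I = 14 + 2*(-3 + 4) = 14 + 2*1 = 14 + 2 = 16)
q(h) = -128/9 - 72/h (q(h) = 8*(-9/h + 16/(-9)) = 8*(-9/h + 16*(-⅑)) = 8*(-9/h - 16/9) = 8*(-16/9 - 9/h) = -128/9 - 72/h)
(r(s(1*(-2), -5)) + q(4))² = (-10 + (-128/9 - 72/4))² = (-10 + (-128/9 - 72*¼))² = (-10 + (-128/9 - 18))² = (-10 - 290/9)² = (-380/9)² = 144400/81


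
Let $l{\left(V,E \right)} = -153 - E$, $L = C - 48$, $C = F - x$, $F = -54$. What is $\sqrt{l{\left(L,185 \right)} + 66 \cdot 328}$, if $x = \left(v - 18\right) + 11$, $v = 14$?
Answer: $\sqrt{21310} \approx 145.98$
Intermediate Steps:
$x = 7$ ($x = \left(14 - 18\right) + 11 = -4 + 11 = 7$)
$C = -61$ ($C = -54 - 7 = -61$)
$L = -109$ ($L = -61 - 48 = -109$)
$\sqrt{l{\left(L,185 \right)} + 66 \cdot 328} = \sqrt{\left(-153 - 185\right) + 66 \cdot 328} = \sqrt{\left(-153 - 185\right) + 21648} = \sqrt{-338 + 21648} = \sqrt{21310}$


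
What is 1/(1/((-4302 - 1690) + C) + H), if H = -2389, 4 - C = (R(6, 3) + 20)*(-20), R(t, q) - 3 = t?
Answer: -5408/12919713 ≈ -0.00041859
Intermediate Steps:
R(t, q) = 3 + t
C = 584 (C = 4 - ((3 + 6) + 20)*(-20) = 4 - (9 + 20)*(-20) = 4 - 29*(-20) = 4 - 1*(-580) = 4 + 580 = 584)
1/(1/((-4302 - 1690) + C) + H) = 1/(1/((-4302 - 1690) + 584) - 2389) = 1/(1/(-5992 + 584) - 2389) = 1/(1/(-5408) - 2389) = 1/(-1/5408 - 2389) = 1/(-12919713/5408) = -5408/12919713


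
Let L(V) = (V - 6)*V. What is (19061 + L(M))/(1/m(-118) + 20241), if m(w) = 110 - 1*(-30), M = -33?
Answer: 2848720/2833741 ≈ 1.0053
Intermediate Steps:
m(w) = 140 (m(w) = 110 + 30 = 140)
L(V) = V*(-6 + V) (L(V) = (-6 + V)*V = V*(-6 + V))
(19061 + L(M))/(1/m(-118) + 20241) = (19061 - 33*(-6 - 33))/(1/140 + 20241) = (19061 - 33*(-39))/(1/140 + 20241) = (19061 + 1287)/(2833741/140) = 20348*(140/2833741) = 2848720/2833741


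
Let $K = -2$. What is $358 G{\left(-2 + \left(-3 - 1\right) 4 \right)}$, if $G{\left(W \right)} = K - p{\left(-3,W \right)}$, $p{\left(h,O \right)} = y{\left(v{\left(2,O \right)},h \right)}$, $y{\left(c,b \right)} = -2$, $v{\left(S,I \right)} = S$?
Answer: $0$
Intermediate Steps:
$p{\left(h,O \right)} = -2$
$G{\left(W \right)} = 0$ ($G{\left(W \right)} = -2 - -2 = -2 + 2 = 0$)
$358 G{\left(-2 + \left(-3 - 1\right) 4 \right)} = 358 \cdot 0 = 0$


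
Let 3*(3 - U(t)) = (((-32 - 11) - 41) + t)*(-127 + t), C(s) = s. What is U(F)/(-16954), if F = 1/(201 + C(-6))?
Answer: 57895333/276289650 ≈ 0.20955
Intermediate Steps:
F = 1/195 (F = 1/(201 - 6) = 1/195 ≈ 0.0051282)
U(t) = 3 - (-127 + t)*(-84 + t)/3 (U(t) = 3 - (((-32 - 11) - 41) + t)*(-127 + t)/3 = 3 - ((-43 - 41) + t)*(-127 + t)/3 = 3 - (-84 + t)*(-127 + t)/3 = 3 - (-127 + t)*(-84 + t)/3)
U(F)/(-16954) = (-3553 - (1/195)**2/3 + (211/3)*(1/195))/(-16954) = (-3553 - 1/3*1/38025 + 211/585)*(-1/16954) = (-3553 - 1/114075 + 211/585)*(-1/16954) = -405267331/114075*(-1/16954) = 57895333/276289650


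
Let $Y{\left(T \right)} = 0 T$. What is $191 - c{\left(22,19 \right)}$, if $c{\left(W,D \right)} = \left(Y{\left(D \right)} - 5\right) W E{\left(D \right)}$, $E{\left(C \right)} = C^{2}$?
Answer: $39901$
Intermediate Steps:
$Y{\left(T \right)} = 0$
$c{\left(W,D \right)} = - 5 W D^{2}$ ($c{\left(W,D \right)} = \left(0 - 5\right) W D^{2} = - 5 W D^{2}$)
$191 - c{\left(22,19 \right)} = 191 - \left(-5\right) 22 \cdot 19^{2} = 191 - \left(-5\right) 22 \cdot 361 = 191 - -39710 = 191 + 39710 = 39901$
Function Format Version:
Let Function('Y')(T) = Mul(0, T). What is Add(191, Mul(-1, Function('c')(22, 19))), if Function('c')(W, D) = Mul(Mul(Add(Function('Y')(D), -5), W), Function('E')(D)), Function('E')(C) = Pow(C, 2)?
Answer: 39901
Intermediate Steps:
Function('Y')(T) = 0
Function('c')(W, D) = Mul(-5, W, Pow(D, 2)) (Function('c')(W, D) = Mul(Mul(Add(0, -5), W), Pow(D, 2)) = Mul(Mul(-5, W), Pow(D, 2)) = Mul(-5, W, Pow(D, 2)))
Add(191, Mul(-1, Function('c')(22, 19))) = Add(191, Mul(-1, Mul(-5, 22, Pow(19, 2)))) = Add(191, Mul(-1, Mul(-5, 22, 361))) = Add(191, Mul(-1, -39710)) = Add(191, 39710) = 39901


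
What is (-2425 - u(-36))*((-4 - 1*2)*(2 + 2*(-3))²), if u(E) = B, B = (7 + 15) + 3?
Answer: 235200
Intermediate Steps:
B = 25 (B = 22 + 3 = 25)
u(E) = 25
(-2425 - u(-36))*((-4 - 1*2)*(2 + 2*(-3))²) = (-2425 - 1*25)*((-4 - 1*2)*(2 + 2*(-3))²) = (-2425 - 25)*((-4 - 2)*(2 - 6)²) = -(-14700)*(-4)² = -(-14700)*16 = -2450*(-96) = 235200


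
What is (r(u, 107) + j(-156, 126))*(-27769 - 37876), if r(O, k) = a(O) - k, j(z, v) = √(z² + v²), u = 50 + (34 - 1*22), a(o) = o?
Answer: 2954025 - 393870*√1117 ≈ -1.0210e+7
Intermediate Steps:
u = 62 (u = 50 + (34 - 22) = 50 + 12 = 62)
j(z, v) = √(v² + z²)
r(O, k) = O - k
(r(u, 107) + j(-156, 126))*(-27769 - 37876) = ((62 - 1*107) + √(126² + (-156)²))*(-27769 - 37876) = ((62 - 107) + √(15876 + 24336))*(-65645) = (-45 + √40212)*(-65645) = (-45 + 6*√1117)*(-65645) = 2954025 - 393870*√1117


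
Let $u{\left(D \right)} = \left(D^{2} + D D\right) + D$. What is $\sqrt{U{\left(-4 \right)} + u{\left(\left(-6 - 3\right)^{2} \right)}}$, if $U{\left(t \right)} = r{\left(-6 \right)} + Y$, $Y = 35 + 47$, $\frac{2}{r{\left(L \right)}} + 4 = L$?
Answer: $\frac{38 \sqrt{230}}{5} \approx 115.26$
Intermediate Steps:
$r{\left(L \right)} = \frac{2}{-4 + L}$
$Y = 82$
$u{\left(D \right)} = D + 2 D^{2}$ ($u{\left(D \right)} = \left(D^{2} + D^{2}\right) + D = 2 D^{2} + D = D + 2 D^{2}$)
$U{\left(t \right)} = \frac{409}{5}$ ($U{\left(t \right)} = \frac{2}{-4 - 6} + 82 = \frac{2}{-10} + 82 = 2 \left(- \frac{1}{10}\right) + 82 = - \frac{1}{5} + 82 = \frac{409}{5}$)
$\sqrt{U{\left(-4 \right)} + u{\left(\left(-6 - 3\right)^{2} \right)}} = \sqrt{\frac{409}{5} + \left(-6 - 3\right)^{2} \left(1 + 2 \left(-6 - 3\right)^{2}\right)} = \sqrt{\frac{409}{5} + \left(-9\right)^{2} \left(1 + 2 \left(-9\right)^{2}\right)} = \sqrt{\frac{409}{5} + 81 \left(1 + 2 \cdot 81\right)} = \sqrt{\frac{409}{5} + 81 \left(1 + 162\right)} = \sqrt{\frac{409}{5} + 81 \cdot 163} = \sqrt{\frac{409}{5} + 13203} = \sqrt{\frac{66424}{5}} = \frac{38 \sqrt{230}}{5}$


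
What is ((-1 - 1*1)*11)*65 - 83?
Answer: -1513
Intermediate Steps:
((-1 - 1*1)*11)*65 - 83 = ((-1 - 1)*11)*65 - 83 = -2*11*65 - 83 = -22*65 - 83 = -1430 - 83 = -1513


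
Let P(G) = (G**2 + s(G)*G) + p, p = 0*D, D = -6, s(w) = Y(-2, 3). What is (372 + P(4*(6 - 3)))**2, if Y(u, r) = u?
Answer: 242064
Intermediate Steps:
s(w) = -2
p = 0 (p = 0*(-6) = 0)
P(G) = G**2 - 2*G (P(G) = (G**2 - 2*G) + 0 = G**2 - 2*G)
(372 + P(4*(6 - 3)))**2 = (372 + (4*(6 - 3))*(-2 + 4*(6 - 3)))**2 = (372 + (4*3)*(-2 + 4*3))**2 = (372 + 12*(-2 + 12))**2 = (372 + 12*10)**2 = (372 + 120)**2 = 492**2 = 242064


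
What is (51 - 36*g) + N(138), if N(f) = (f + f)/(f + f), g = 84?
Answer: -2972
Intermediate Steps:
N(f) = 1 (N(f) = (2*f)/((2*f)) = (2*f)*(1/(2*f)) = 1)
(51 - 36*g) + N(138) = (51 - 36*84) + 1 = (51 - 3024) + 1 = -2973 + 1 = -2972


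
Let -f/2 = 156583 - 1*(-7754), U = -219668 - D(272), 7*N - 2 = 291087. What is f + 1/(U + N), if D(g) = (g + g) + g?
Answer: -411598121533/1252299 ≈ -3.2867e+5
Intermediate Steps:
D(g) = 3*g (D(g) = 2*g + g = 3*g)
N = 291089/7 (N = 2/7 + (⅐)*291087 = 2/7 + 291087/7 = 291089/7 ≈ 41584.)
U = -220484 (U = -219668 - 3*272 = -219668 - 1*816 = -219668 - 816 = -220484)
f = -328674 (f = -2*(156583 - 1*(-7754)) = -2*(156583 + 7754) = -2*164337 = -328674)
f + 1/(U + N) = -328674 + 1/(-220484 + 291089/7) = -328674 + 1/(-1252299/7) = -328674 - 7/1252299 = -411598121533/1252299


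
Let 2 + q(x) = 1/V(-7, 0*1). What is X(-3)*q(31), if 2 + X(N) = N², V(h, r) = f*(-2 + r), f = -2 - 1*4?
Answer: -161/12 ≈ -13.417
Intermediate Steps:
f = -6 (f = -2 - 4 = -6)
V(h, r) = 12 - 6*r (V(h, r) = -6*(-2 + r) = 12 - 6*r)
q(x) = -23/12 (q(x) = -2 + 1/(12 - 0) = -2 + 1/(12 - 6*0) = -2 + 1/(12 + 0) = -2 + 1/12 = -23/12)
X(N) = -2 + N²
X(-3)*q(31) = (-2 + (-3)²)*(-23/12) = (-2 + 9)*(-23/12) = 7*(-23/12) = -161/12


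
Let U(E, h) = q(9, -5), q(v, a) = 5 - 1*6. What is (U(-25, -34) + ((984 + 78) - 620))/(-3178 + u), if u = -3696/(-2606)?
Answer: -82089/591298 ≈ -0.13883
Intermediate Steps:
q(v, a) = -1 (q(v, a) = 5 - 6 = -1)
U(E, h) = -1
u = 1848/1303 (u = -3696*(-1/2606) = 1848/1303 ≈ 1.4183)
(U(-25, -34) + ((984 + 78) - 620))/(-3178 + u) = (-1 + ((984 + 78) - 620))/(-3178 + 1848/1303) = (-1 + (1062 - 620))/(-4139086/1303) = (-1 + 442)*(-1303/4139086) = 441*(-1303/4139086) = -82089/591298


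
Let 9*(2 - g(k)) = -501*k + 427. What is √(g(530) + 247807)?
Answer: 2*√623846/3 ≈ 526.56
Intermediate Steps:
g(k) = -409/9 + 167*k/3 (g(k) = 2 - (-501*k + 427)/9 = 2 - (427 - 501*k)/9 = 2 + (-427/9 + 167*k/3) = -409/9 + 167*k/3)
√(g(530) + 247807) = √((-409/9 + (167/3)*530) + 247807) = √((-409/9 + 88510/3) + 247807) = √(265121/9 + 247807) = √(2495384/9) = 2*√623846/3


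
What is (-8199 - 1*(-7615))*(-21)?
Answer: 12264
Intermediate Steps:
(-8199 - 1*(-7615))*(-21) = (-8199 + 7615)*(-21) = -584*(-21) = 12264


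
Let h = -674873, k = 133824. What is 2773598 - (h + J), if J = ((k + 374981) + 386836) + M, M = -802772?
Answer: 3355602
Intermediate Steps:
J = 92869 (J = ((133824 + 374981) + 386836) - 802772 = (508805 + 386836) - 802772 = 895641 - 802772 = 92869)
2773598 - (h + J) = 2773598 - (-674873 + 92869) = 2773598 - 1*(-582004) = 2773598 + 582004 = 3355602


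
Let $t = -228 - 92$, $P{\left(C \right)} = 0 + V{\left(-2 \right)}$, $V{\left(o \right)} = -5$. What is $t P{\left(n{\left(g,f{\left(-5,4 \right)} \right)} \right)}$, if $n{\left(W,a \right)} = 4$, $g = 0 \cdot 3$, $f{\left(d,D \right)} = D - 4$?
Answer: $1600$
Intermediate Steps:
$f{\left(d,D \right)} = -4 + D$ ($f{\left(d,D \right)} = D - 4 = -4 + D$)
$g = 0$
$P{\left(C \right)} = -5$ ($P{\left(C \right)} = 0 - 5 = -5$)
$t = -320$ ($t = -228 - 92 = -320$)
$t P{\left(n{\left(g,f{\left(-5,4 \right)} \right)} \right)} = \left(-320\right) \left(-5\right) = 1600$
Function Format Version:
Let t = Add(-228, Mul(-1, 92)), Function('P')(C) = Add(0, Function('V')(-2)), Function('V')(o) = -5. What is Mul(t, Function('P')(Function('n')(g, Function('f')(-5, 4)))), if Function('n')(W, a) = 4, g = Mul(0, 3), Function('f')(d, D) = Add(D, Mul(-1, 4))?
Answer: 1600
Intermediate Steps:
Function('f')(d, D) = Add(-4, D) (Function('f')(d, D) = Add(D, -4) = Add(-4, D))
g = 0
Function('P')(C) = -5 (Function('P')(C) = Add(0, -5) = -5)
t = -320 (t = Add(-228, -92) = -320)
Mul(t, Function('P')(Function('n')(g, Function('f')(-5, 4)))) = Mul(-320, -5) = 1600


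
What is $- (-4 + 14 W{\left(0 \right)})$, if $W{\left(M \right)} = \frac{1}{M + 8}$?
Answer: $\frac{9}{4} \approx 2.25$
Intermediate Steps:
$W{\left(M \right)} = \frac{1}{8 + M}$
$- (-4 + 14 W{\left(0 \right)}) = - (-4 + \frac{14}{8 + 0}) = - (-4 + \frac{14}{8}) = - (-4 + 14 \cdot \frac{1}{8}) = - (-4 + \frac{7}{4}) = \left(-1\right) \left(- \frac{9}{4}\right) = \frac{9}{4}$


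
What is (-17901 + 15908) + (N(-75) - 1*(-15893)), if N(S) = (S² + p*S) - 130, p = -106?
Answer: 27345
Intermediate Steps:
N(S) = -130 + S² - 106*S (N(S) = (S² - 106*S) - 130 = -130 + S² - 106*S)
(-17901 + 15908) + (N(-75) - 1*(-15893)) = (-17901 + 15908) + ((-130 + (-75)² - 106*(-75)) - 1*(-15893)) = -1993 + ((-130 + 5625 + 7950) + 15893) = -1993 + (13445 + 15893) = -1993 + 29338 = 27345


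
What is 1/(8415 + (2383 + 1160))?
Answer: 1/11958 ≈ 8.3626e-5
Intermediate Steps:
1/(8415 + (2383 + 1160)) = 1/(8415 + 3543) = 1/11958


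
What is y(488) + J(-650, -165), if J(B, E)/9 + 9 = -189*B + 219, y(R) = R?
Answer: 1108028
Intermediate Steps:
J(B, E) = 1890 - 1701*B (J(B, E) = -81 + 9*(-189*B + 219) = -81 + 9*(219 - 189*B) = -81 + (1971 - 1701*B) = 1890 - 1701*B)
y(488) + J(-650, -165) = 488 + (1890 - 1701*(-650)) = 488 + (1890 + 1105650) = 488 + 1107540 = 1108028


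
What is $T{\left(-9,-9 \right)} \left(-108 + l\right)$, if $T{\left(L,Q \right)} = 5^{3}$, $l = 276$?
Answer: $21000$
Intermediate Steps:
$T{\left(L,Q \right)} = 125$
$T{\left(-9,-9 \right)} \left(-108 + l\right) = 125 \left(-108 + 276\right) = 125 \cdot 168 = 21000$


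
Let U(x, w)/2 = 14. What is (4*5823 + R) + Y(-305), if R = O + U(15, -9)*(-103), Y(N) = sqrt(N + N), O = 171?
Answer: 20579 + I*sqrt(610) ≈ 20579.0 + 24.698*I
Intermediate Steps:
U(x, w) = 28 (U(x, w) = 2*14 = 28)
Y(N) = sqrt(2)*sqrt(N) (Y(N) = sqrt(2*N) = sqrt(2)*sqrt(N))
R = -2713 (R = 171 + 28*(-103) = 171 - 2884 = -2713)
(4*5823 + R) + Y(-305) = (4*5823 - 2713) + sqrt(2)*sqrt(-305) = (23292 - 2713) + sqrt(2)*(I*sqrt(305)) = 20579 + I*sqrt(610)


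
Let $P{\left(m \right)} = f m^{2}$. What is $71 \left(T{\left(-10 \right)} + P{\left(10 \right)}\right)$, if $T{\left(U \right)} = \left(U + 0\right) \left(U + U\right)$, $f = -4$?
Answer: $-14200$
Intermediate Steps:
$T{\left(U \right)} = 2 U^{2}$ ($T{\left(U \right)} = U 2 U = 2 U^{2}$)
$P{\left(m \right)} = - 4 m^{2}$
$71 \left(T{\left(-10 \right)} + P{\left(10 \right)}\right) = 71 \left(2 \left(-10\right)^{2} - 4 \cdot 10^{2}\right) = 71 \left(2 \cdot 100 - 400\right) = 71 \left(200 - 400\right) = 71 \left(-200\right) = -14200$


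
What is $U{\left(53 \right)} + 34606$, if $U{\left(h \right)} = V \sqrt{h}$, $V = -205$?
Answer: $34606 - 205 \sqrt{53} \approx 33114.0$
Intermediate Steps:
$U{\left(h \right)} = - 205 \sqrt{h}$
$U{\left(53 \right)} + 34606 = - 205 \sqrt{53} + 34606 = 34606 - 205 \sqrt{53}$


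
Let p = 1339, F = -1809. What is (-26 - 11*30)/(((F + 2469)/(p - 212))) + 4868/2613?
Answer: -87096173/143715 ≈ -606.03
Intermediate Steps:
(-26 - 11*30)/(((F + 2469)/(p - 212))) + 4868/2613 = (-26 - 11*30)/(((-1809 + 2469)/(1339 - 212))) + 4868/2613 = (-26 - 330)/((660/1127)) + 4868*(1/2613) = -356/(660*(1/1127)) + 4868/2613 = -356/660/1127 + 4868/2613 = -356*1127/660 + 4868/2613 = -100303/165 + 4868/2613 = -87096173/143715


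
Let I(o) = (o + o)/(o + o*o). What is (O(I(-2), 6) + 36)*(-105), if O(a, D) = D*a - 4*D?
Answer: 0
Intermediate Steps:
I(o) = 2*o/(o + o**2) (I(o) = (2*o)/(o + o**2) = 2*o/(o + o**2))
O(a, D) = -4*D + D*a
(O(I(-2), 6) + 36)*(-105) = (6*(-4 + 2/(1 - 2)) + 36)*(-105) = (6*(-4 + 2/(-1)) + 36)*(-105) = (6*(-4 + 2*(-1)) + 36)*(-105) = (6*(-4 - 2) + 36)*(-105) = (6*(-6) + 36)*(-105) = (-36 + 36)*(-105) = 0*(-105) = 0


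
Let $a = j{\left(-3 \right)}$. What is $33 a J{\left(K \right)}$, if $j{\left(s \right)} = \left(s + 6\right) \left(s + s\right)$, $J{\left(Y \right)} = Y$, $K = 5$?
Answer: $-2970$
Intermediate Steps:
$j{\left(s \right)} = 2 s \left(6 + s\right)$ ($j{\left(s \right)} = \left(6 + s\right) 2 s = 2 s \left(6 + s\right)$)
$a = -18$ ($a = 2 \left(-3\right) \left(6 - 3\right) = 2 \left(-3\right) 3 = -18$)
$33 a J{\left(K \right)} = 33 \left(-18\right) 5 = \left(-594\right) 5 = -2970$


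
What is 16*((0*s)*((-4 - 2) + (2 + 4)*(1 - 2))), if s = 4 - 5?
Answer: 0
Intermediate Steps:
s = -1
16*((0*s)*((-4 - 2) + (2 + 4)*(1 - 2))) = 16*((0*(-1))*((-4 - 2) + (2 + 4)*(1 - 2))) = 16*(0*(-6 + 6*(-1))) = 16*(0*(-6 - 6)) = 16*(0*(-12)) = 16*0 = 0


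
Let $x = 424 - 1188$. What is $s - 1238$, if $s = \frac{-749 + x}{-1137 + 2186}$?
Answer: $- \frac{1300175}{1049} \approx -1239.4$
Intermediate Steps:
$x = -764$ ($x = 424 - 1188 = -764$)
$s = - \frac{1513}{1049}$ ($s = \frac{-749 - 764}{-1137 + 2186} = - \frac{1513}{1049} \approx -1.4423$)
$s - 1238 = - \frac{1513}{1049} - 1238 = - \frac{1300175}{1049}$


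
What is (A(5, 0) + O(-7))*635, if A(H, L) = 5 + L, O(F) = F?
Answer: -1270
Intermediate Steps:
(A(5, 0) + O(-7))*635 = ((5 + 0) - 7)*635 = (5 - 7)*635 = -2*635 = -1270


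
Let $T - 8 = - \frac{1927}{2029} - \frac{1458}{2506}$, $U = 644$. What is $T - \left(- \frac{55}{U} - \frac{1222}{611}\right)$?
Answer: $\frac{2000707721}{233895004} \approx 8.5539$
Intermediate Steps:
$T = \frac{16445024}{2542337}$ ($T = 8 - \left(\frac{729}{1253} + \frac{1927}{2029}\right) = 8 - \frac{3893672}{2542337} = \frac{16445024}{2542337} \approx 6.4685$)
$T - \left(- \frac{55}{U} - \frac{1222}{611}\right) = \frac{16445024}{2542337} - \left(- \frac{55}{644} - \frac{1222}{611}\right) = \frac{16445024}{2542337} - \left(\left(-55\right) \frac{1}{644} - 2\right) = \frac{16445024}{2542337} - \left(- \frac{55}{644} - 2\right) = \frac{16445024}{2542337} - - \frac{1343}{644} = \frac{16445024}{2542337} + \frac{1343}{644} = \frac{2000707721}{233895004}$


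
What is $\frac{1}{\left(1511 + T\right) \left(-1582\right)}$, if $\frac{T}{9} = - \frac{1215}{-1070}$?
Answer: $- \frac{107}{257502931} \approx -4.1553 \cdot 10^{-7}$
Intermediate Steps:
$T = \frac{2187}{214}$ ($T = 9 \left(- \frac{1215}{-1070}\right) = 9 \left(\left(-1215\right) \left(- \frac{1}{1070}\right)\right) = 9 \cdot \frac{243}{214} = \frac{2187}{214} \approx 10.22$)
$\frac{1}{\left(1511 + T\right) \left(-1582\right)} = \frac{1}{\left(1511 + \frac{2187}{214}\right) \left(-1582\right)} = \frac{1}{\frac{325541}{214} \left(-1582\right)} = \frac{1}{- \frac{257502931}{107}} = - \frac{107}{257502931}$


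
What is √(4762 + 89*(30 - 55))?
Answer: √2537 ≈ 50.369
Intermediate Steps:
√(4762 + 89*(30 - 55)) = √(4762 + 89*(-25)) = √(4762 - 2225) = √2537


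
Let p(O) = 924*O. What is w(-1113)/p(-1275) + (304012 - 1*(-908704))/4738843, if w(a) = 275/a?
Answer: 5782346196715/22595239397556 ≈ 0.25591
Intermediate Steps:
w(-1113)/p(-1275) + (304012 - 1*(-908704))/4738843 = (275/(-1113))/((924*(-1275))) + (304012 - 1*(-908704))/4738843 = (275*(-1/1113))/(-1178100) + (304012 + 908704)*(1/4738843) = -275/1113*(-1/1178100) + 1212716*(1/4738843) = 1/4768092 + 1212716/4738843 = 5782346196715/22595239397556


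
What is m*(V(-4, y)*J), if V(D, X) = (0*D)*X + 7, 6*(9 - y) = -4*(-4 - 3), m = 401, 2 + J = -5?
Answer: -19649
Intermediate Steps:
J = -7 (J = -2 - 5 = -7)
y = 13/3 (y = 9 - (-2)*(-4 - 3)/3 = 9 - (-2)*(-7)/3 = 9 - ⅙*28 = 9 - 14/3 = 13/3 ≈ 4.3333)
V(D, X) = 7 (V(D, X) = 0*X + 7 = 0 + 7 = 7)
m*(V(-4, y)*J) = 401*(7*(-7)) = 401*(-49) = -19649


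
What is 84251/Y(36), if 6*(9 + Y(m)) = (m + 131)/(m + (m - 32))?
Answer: -20220240/1993 ≈ -10146.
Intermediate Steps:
Y(m) = -9 + (131 + m)/(6*(-32 + 2*m)) (Y(m) = -9 + ((m + 131)/(m + (m - 32)))/6 = -9 + ((131 + m)/(m + (-32 + m)))/6 = -9 + ((131 + m)/(-32 + 2*m))/6 = -9 + (131 + m)/(6*(-32 + 2*m)))
84251/Y(36) = 84251/(((1859 - 107*36)/(12*(-16 + 36)))) = 84251/(((1/12)*(1859 - 3852)/20)) = 84251/(((1/12)*(1/20)*(-1993))) = 84251/(-1993/240) = 84251*(-240/1993) = -20220240/1993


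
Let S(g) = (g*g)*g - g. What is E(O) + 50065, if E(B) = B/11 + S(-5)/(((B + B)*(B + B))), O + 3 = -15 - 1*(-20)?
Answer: 1101269/22 ≈ 50058.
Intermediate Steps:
O = 2 (O = -3 + (-15 - 1*(-20)) = -3 + (-15 + 20) = -3 + 5 = 2)
S(g) = g³ - g (S(g) = g²*g - g = g³ - g)
E(B) = -30/B² + B/11 (E(B) = B/11 + ((-5)³ - 1*(-5))/(((B + B)*(B + B))) = B*(1/11) + (-125 + 5)/(((2*B)*(2*B))) = B/11 - 120*1/(4*B²) = B/11 - 30/B² = -30/B² + B/11)
E(O) + 50065 = (-30/2² + (1/11)*2) + 50065 = (-30*¼ + 2/11) + 50065 = (-15/2 + 2/11) + 50065 = -161/22 + 50065 = 1101269/22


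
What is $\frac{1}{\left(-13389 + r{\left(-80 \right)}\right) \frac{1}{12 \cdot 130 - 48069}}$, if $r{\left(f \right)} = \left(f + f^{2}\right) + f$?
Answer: $\frac{15503}{2383} \approx 6.5057$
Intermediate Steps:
$r{\left(f \right)} = f^{2} + 2 f$
$\frac{1}{\left(-13389 + r{\left(-80 \right)}\right) \frac{1}{12 \cdot 130 - 48069}} = \frac{1}{\left(-13389 - 80 \left(2 - 80\right)\right) \frac{1}{12 \cdot 130 - 48069}} = \frac{1}{\left(-13389 - -6240\right) \frac{1}{1560 - 48069}} = \frac{1}{\left(-13389 + 6240\right) \frac{1}{-46509}} = \frac{1}{\left(-7149\right) \left(- \frac{1}{46509}\right)} = \frac{1}{\frac{2383}{15503}} = \frac{15503}{2383}$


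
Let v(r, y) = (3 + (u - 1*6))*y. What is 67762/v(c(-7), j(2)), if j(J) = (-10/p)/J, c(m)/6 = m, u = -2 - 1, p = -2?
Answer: -67762/15 ≈ -4517.5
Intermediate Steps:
u = -3
c(m) = 6*m
j(J) = 5/J (j(J) = (-10/(-2))/J = (-10*(-½))/J = 5/J)
v(r, y) = -6*y (v(r, y) = (3 + (-3 - 1*6))*y = (3 + (-3 - 6))*y = (3 - 9)*y = -6*y)
67762/v(c(-7), j(2)) = 67762/((-30/2)) = 67762/((-6*5/2)) = 67762/(-15) = 67762*(-1/15) = -67762/15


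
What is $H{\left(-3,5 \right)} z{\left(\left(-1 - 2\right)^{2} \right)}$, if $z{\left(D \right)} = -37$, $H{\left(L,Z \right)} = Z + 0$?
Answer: $-185$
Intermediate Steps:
$H{\left(L,Z \right)} = Z$
$H{\left(-3,5 \right)} z{\left(\left(-1 - 2\right)^{2} \right)} = 5 \left(-37\right) = -185$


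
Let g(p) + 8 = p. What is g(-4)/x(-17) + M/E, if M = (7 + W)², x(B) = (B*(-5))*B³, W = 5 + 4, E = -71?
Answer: -106906028/29649955 ≈ -3.6056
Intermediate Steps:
W = 9
g(p) = -8 + p
x(B) = -5*B⁴ (x(B) = (-5*B)*B³ = -5*B⁴)
M = 256 (M = (7 + 9)² = 16² = 256)
g(-4)/x(-17) + M/E = (-8 - 4)/((-5*(-17)⁴)) + 256/(-71) = -12/((-5*83521)) + 256*(-1/71) = -12/(-417605) - 256/71 = -12*(-1/417605) - 256/71 = 12/417605 - 256/71 = -106906028/29649955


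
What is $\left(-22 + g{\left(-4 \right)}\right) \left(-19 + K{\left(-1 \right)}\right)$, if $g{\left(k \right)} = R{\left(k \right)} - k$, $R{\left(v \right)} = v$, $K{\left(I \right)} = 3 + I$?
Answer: $374$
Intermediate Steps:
$g{\left(k \right)} = 0$ ($g{\left(k \right)} = k - k = 0$)
$\left(-22 + g{\left(-4 \right)}\right) \left(-19 + K{\left(-1 \right)}\right) = \left(-22 + 0\right) \left(-19 + \left(3 - 1\right)\right) = - 22 \left(-19 + 2\right) = \left(-22\right) \left(-17\right) = 374$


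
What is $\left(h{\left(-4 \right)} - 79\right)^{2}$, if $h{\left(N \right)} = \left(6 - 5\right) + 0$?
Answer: $6084$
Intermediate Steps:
$h{\left(N \right)} = 1$ ($h{\left(N \right)} = 1 + 0 = 1$)
$\left(h{\left(-4 \right)} - 79\right)^{2} = \left(1 - 79\right)^{2} = \left(-78\right)^{2} = 6084$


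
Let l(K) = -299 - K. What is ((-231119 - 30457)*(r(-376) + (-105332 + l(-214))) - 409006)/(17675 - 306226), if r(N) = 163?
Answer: -27531511298/288551 ≈ -95413.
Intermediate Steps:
((-231119 - 30457)*(r(-376) + (-105332 + l(-214))) - 409006)/(17675 - 306226) = ((-231119 - 30457)*(163 + (-105332 + (-299 - 1*(-214)))) - 409006)/(17675 - 306226) = (-261576*(163 + (-105332 + (-299 + 214))) - 409006)/(-288551) = (-261576*(163 + (-105332 - 85)) - 409006)*(-1/288551) = (-261576*(163 - 105417) - 409006)*(-1/288551) = (-261576*(-105254) - 409006)*(-1/288551) = (27531920304 - 409006)*(-1/288551) = 27531511298*(-1/288551) = -27531511298/288551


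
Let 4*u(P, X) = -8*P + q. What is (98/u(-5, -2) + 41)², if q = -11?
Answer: 2499561/841 ≈ 2972.1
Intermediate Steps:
u(P, X) = -11/4 - 2*P (u(P, X) = (-8*P - 11)/4 = (-11 - 8*P)/4 = -11/4 - 2*P)
(98/u(-5, -2) + 41)² = (98/(-11/4 - 2*(-5)) + 41)² = (98/(-11/4 + 10) + 41)² = (98/(29/4) + 41)² = (98*(4/29) + 41)² = (392/29 + 41)² = (1581/29)² = 2499561/841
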